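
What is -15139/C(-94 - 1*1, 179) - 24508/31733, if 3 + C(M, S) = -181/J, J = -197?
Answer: 94629911459/13010530 ≈ 7273.3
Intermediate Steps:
C(M, S) = -410/197 (C(M, S) = -3 - 181/(-197) = -3 - 181*(-1/197) = -3 + 181/197 = -410/197)
-15139/C(-94 - 1*1, 179) - 24508/31733 = -15139/(-410/197) - 24508/31733 = -15139*(-197/410) - 24508*1/31733 = 2982383/410 - 24508/31733 = 94629911459/13010530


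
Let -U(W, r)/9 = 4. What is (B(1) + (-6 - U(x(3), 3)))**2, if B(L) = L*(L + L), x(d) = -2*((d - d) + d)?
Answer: 1024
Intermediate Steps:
x(d) = -2*d (x(d) = -2*(0 + d) = -2*d)
U(W, r) = -36 (U(W, r) = -9*4 = -36)
B(L) = 2*L**2 (B(L) = L*(2*L) = 2*L**2)
(B(1) + (-6 - U(x(3), 3)))**2 = (2*1**2 + (-6 - 1*(-36)))**2 = (2*1 + (-6 + 36))**2 = (2 + 30)**2 = 32**2 = 1024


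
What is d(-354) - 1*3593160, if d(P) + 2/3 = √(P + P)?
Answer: -10779482/3 + 2*I*√177 ≈ -3.5932e+6 + 26.608*I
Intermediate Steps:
d(P) = -⅔ + √2*√P (d(P) = -⅔ + √(P + P) = -⅔ + √(2*P) = -⅔ + √2*√P)
d(-354) - 1*3593160 = (-⅔ + √2*√(-354)) - 1*3593160 = (-⅔ + √2*(I*√354)) - 3593160 = (-⅔ + 2*I*√177) - 3593160 = -10779482/3 + 2*I*√177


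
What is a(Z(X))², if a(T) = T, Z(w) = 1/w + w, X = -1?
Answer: 4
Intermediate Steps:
Z(w) = w + 1/w (Z(w) = 1/w + w = w + 1/w)
a(Z(X))² = (-1 + 1/(-1))² = (-1 - 1)² = (-2)² = 4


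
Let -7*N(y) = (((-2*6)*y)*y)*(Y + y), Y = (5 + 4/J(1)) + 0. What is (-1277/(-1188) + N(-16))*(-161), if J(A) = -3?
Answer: 1035046115/1188 ≈ 8.7125e+5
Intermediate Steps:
Y = 11/3 (Y = (5 + 4/(-3)) + 0 = (5 + 4*(-⅓)) + 0 = (5 - 4/3) + 0 = 11/3 + 0 = 11/3 ≈ 3.6667)
N(y) = 12*y²*(11/3 + y)/7 (N(y) = -((-2*6)*y)*y*(11/3 + y)/7 = -(-12*y)*y*(11/3 + y)/7 = -(-12*y²)*(11/3 + y)/7 = -(-12)*y²*(11/3 + y)/7 = 12*y²*(11/3 + y)/7)
(-1277/(-1188) + N(-16))*(-161) = (-1277/(-1188) + (4/7)*(-16)²*(11 + 3*(-16)))*(-161) = (-1277*(-1/1188) + (4/7)*256*(11 - 48))*(-161) = (1277/1188 + (4/7)*256*(-37))*(-161) = (1277/1188 - 37888/7)*(-161) = -45002005/8316*(-161) = 1035046115/1188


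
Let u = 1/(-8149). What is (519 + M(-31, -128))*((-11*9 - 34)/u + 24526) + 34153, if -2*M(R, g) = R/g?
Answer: 147233268887/256 ≈ 5.7513e+8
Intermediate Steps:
M(R, g) = -R/(2*g)
u = -1/8149 ≈ -0.00012271
(519 + M(-31, -128))*((-11*9 - 34)/u + 24526) + 34153 = (519 - ½*(-31)/(-128))*((-11*9 - 34)/(-1/8149) + 24526) + 34153 = (519 - ½*(-31)*(-1/128))*((-99 - 34)*(-8149) + 24526) + 34153 = (519 - 31/256)*(-133*(-8149) + 24526) + 34153 = 132833*(1083817 + 24526)/256 + 34153 = (132833/256)*1108343 + 34153 = 147224525719/256 + 34153 = 147233268887/256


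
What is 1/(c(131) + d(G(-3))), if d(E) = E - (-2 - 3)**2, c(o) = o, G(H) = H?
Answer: 1/103 ≈ 0.0097087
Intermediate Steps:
d(E) = -25 + E (d(E) = E - 1*(-5)**2 = E - 1*25 = E - 25 = -25 + E)
1/(c(131) + d(G(-3))) = 1/(131 + (-25 - 3)) = 1/(131 - 28) = 1/103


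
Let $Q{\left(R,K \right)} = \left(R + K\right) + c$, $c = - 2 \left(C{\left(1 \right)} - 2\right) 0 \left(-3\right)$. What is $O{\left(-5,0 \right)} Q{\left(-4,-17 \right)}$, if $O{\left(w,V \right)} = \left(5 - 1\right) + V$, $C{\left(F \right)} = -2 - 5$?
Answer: $-84$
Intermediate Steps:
$C{\left(F \right)} = -7$
$c = 0$ ($c = - 2 \left(-7 - 2\right) 0 \left(-3\right) = \left(-2\right) \left(-9\right) 0 \left(-3\right) = 18 \cdot 0 \left(-3\right) = 0 \left(-3\right) = 0$)
$Q{\left(R,K \right)} = K + R$ ($Q{\left(R,K \right)} = \left(R + K\right) + 0 = \left(K + R\right) + 0 = K + R$)
$O{\left(w,V \right)} = 4 + V$
$O{\left(-5,0 \right)} Q{\left(-4,-17 \right)} = \left(4 + 0\right) \left(-17 - 4\right) = 4 \left(-21\right) = -84$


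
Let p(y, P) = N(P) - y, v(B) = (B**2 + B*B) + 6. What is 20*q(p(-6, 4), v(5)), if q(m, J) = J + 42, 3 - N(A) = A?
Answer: 1960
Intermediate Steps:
v(B) = 6 + 2*B**2 (v(B) = (B**2 + B**2) + 6 = 2*B**2 + 6 = 6 + 2*B**2)
N(A) = 3 - A
p(y, P) = 3 - P - y (p(y, P) = (3 - P) - y = 3 - P - y)
q(m, J) = 42 + J
20*q(p(-6, 4), v(5)) = 20*(42 + (6 + 2*5**2)) = 20*(42 + (6 + 2*25)) = 20*(42 + (6 + 50)) = 20*(42 + 56) = 20*98 = 1960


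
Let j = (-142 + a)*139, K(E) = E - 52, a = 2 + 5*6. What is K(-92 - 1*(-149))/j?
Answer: -1/3058 ≈ -0.00032701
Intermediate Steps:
a = 32 (a = 2 + 30 = 32)
K(E) = -52 + E
j = -15290 (j = (-142 + 32)*139 = -110*139 = -15290)
K(-92 - 1*(-149))/j = (-52 + (-92 - 1*(-149)))/(-15290) = (-52 + (-92 + 149))*(-1/15290) = (-52 + 57)*(-1/15290) = 5*(-1/15290) = -1/3058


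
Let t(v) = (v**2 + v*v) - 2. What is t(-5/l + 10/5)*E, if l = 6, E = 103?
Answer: 1339/18 ≈ 74.389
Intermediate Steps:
t(v) = -2 + 2*v**2 (t(v) = (v**2 + v**2) - 2 = 2*v**2 - 2 = -2 + 2*v**2)
t(-5/l + 10/5)*E = (-2 + 2*(-5/6 + 10/5)**2)*103 = (-2 + 2*(-5*1/6 + 10*(1/5))**2)*103 = (-2 + 2*(-5/6 + 2)**2)*103 = (-2 + 2*(7/6)**2)*103 = (-2 + 2*(49/36))*103 = (-2 + 49/18)*103 = (13/18)*103 = 1339/18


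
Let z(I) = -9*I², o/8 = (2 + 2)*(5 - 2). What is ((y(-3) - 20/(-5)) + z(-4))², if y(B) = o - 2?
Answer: 2116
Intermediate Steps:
o = 96 (o = 8*((2 + 2)*(5 - 2)) = 8*(4*3) = 8*12 = 96)
y(B) = 94 (y(B) = 96 - 2 = 94)
((y(-3) - 20/(-5)) + z(-4))² = ((94 - 20/(-5)) - 9*(-4)²)² = ((94 - 20*(-1)/5) - 9*16)² = ((94 - 5*(-⅘)) - 144)² = ((94 + 4) - 144)² = (98 - 144)² = (-46)² = 2116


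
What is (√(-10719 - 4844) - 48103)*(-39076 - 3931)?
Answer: 2068765721 - 43007*I*√15563 ≈ 2.0688e+9 - 5.3652e+6*I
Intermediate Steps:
(√(-10719 - 4844) - 48103)*(-39076 - 3931) = (√(-15563) - 48103)*(-43007) = (I*√15563 - 48103)*(-43007) = (-48103 + I*√15563)*(-43007) = 2068765721 - 43007*I*√15563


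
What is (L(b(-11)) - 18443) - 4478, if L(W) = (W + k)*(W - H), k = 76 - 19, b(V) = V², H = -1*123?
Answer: 20511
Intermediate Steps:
H = -123
k = 57
L(W) = (57 + W)*(123 + W) (L(W) = (W + 57)*(W - 1*(-123)) = (57 + W)*(W + 123) = (57 + W)*(123 + W))
(L(b(-11)) - 18443) - 4478 = ((7011 + ((-11)²)² + 180*(-11)²) - 18443) - 4478 = ((7011 + 121² + 180*121) - 18443) - 4478 = ((7011 + 14641 + 21780) - 18443) - 4478 = (43432 - 18443) - 4478 = 24989 - 4478 = 20511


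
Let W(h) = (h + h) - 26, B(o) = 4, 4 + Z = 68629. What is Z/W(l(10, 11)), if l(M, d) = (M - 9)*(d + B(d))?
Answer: 68625/4 ≈ 17156.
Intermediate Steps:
Z = 68625 (Z = -4 + 68629 = 68625)
l(M, d) = (-9 + M)*(4 + d) (l(M, d) = (M - 9)*(d + 4) = (-9 + M)*(4 + d))
W(h) = -26 + 2*h (W(h) = 2*h - 26 = -26 + 2*h)
Z/W(l(10, 11)) = 68625/(-26 + 2*(-36 - 9*11 + 4*10 + 10*11)) = 68625/(-26 + 2*(-36 - 99 + 40 + 110)) = 68625/(-26 + 2*15) = 68625/(-26 + 30) = 68625/4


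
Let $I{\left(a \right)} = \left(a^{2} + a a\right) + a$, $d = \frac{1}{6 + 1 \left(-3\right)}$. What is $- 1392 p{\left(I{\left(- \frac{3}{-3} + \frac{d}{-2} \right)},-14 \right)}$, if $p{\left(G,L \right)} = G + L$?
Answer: $\frac{49184}{3} \approx 16395.0$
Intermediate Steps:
$d = \frac{1}{3}$ ($d = \frac{1}{6 - 3} = \frac{1}{3} \approx 0.33333$)
$I{\left(a \right)} = a + 2 a^{2}$ ($I{\left(a \right)} = \left(a^{2} + a^{2}\right) + a = 2 a^{2} + a = a + 2 a^{2}$)
$- 1392 p{\left(I{\left(- \frac{3}{-3} + \frac{d}{-2} \right)},-14 \right)} = - 1392 \left(\left(- \frac{3}{-3} + \frac{1}{3 \left(-2\right)}\right) \left(1 + 2 \left(- \frac{3}{-3} + \frac{1}{3 \left(-2\right)}\right)\right) - 14\right) = - 1392 \left(\left(\left(-3\right) \left(- \frac{1}{3}\right) + \frac{1}{3} \left(- \frac{1}{2}\right)\right) \left(1 + 2 \left(\left(-3\right) \left(- \frac{1}{3}\right) + \frac{1}{3} \left(- \frac{1}{2}\right)\right)\right) - 14\right) = - 1392 \left(\left(1 - \frac{1}{6}\right) \left(1 + 2 \left(1 - \frac{1}{6}\right)\right) - 14\right) = - 1392 \left(\frac{5 \left(1 + 2 \cdot \frac{5}{6}\right)}{6} - 14\right) = - 1392 \left(\frac{5 \left(1 + \frac{5}{3}\right)}{6} - 14\right) = - 1392 \left(\frac{5}{6} \cdot \frac{8}{3} - 14\right) = - 1392 \left(\frac{20}{9} - 14\right) = \left(-1392\right) \left(- \frac{106}{9}\right) = \frac{49184}{3}$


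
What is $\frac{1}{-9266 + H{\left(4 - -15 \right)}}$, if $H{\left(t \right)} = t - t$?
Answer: $- \frac{1}{9266} \approx -0.00010792$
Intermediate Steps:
$H{\left(t \right)} = 0$
$\frac{1}{-9266 + H{\left(4 - -15 \right)}} = \frac{1}{-9266 + 0} = \frac{1}{-9266} = - \frac{1}{9266}$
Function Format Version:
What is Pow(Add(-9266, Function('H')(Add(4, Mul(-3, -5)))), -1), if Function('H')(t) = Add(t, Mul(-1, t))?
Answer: Rational(-1, 9266) ≈ -0.00010792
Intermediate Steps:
Function('H')(t) = 0
Pow(Add(-9266, Function('H')(Add(4, Mul(-3, -5)))), -1) = Pow(Add(-9266, 0), -1) = Pow(-9266, -1) = Rational(-1, 9266)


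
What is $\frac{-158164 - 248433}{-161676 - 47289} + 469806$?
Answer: $\frac{98173417387}{208965} \approx 4.6981 \cdot 10^{5}$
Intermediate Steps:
$\frac{-158164 - 248433}{-161676 - 47289} + 469806 = - \frac{406597}{-208965} + 469806 = \left(-406597\right) \left(- \frac{1}{208965}\right) + 469806 = \frac{406597}{208965} + 469806 = \frac{98173417387}{208965}$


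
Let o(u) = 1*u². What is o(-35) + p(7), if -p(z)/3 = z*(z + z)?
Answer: 931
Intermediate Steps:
o(u) = u²
p(z) = -6*z² (p(z) = -3*z*(z + z) = -3*z*2*z = -6*z²)
o(-35) + p(7) = (-35)² - 6*7² = 1225 - 6*49 = 1225 - 294 = 931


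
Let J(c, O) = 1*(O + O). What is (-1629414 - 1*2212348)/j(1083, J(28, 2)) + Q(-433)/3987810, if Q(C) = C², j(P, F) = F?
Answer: -1915027021408/1993905 ≈ -9.6044e+5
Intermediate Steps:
J(c, O) = 2*O (J(c, O) = 1*(2*O) = 2*O)
(-1629414 - 1*2212348)/j(1083, J(28, 2)) + Q(-433)/3987810 = (-1629414 - 1*2212348)/((2*2)) + (-433)²/3987810 = (-1629414 - 2212348)/4 + 187489*(1/3987810) = -3841762*¼ + 187489/3987810 = -1920881/2 + 187489/3987810 = -1915027021408/1993905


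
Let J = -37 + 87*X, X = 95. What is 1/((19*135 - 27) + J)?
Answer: 1/10766 ≈ 9.2885e-5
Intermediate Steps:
J = 8228 (J = -37 + 87*95 = -37 + 8265 = 8228)
1/((19*135 - 27) + J) = 1/((19*135 - 27) + 8228) = 1/((2565 - 27) + 8228) = 1/(2538 + 8228) = 1/10766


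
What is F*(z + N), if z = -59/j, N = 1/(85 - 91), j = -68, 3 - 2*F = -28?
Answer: 4433/408 ≈ 10.865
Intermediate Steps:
F = 31/2 (F = 3/2 - ½*(-28) = 3/2 + 14 = 31/2 ≈ 15.500)
N = -⅙ (N = 1/(-6) = -⅙ ≈ -0.16667)
z = 59/68 (z = -59/(-68) = -59*(-1/68) = 59/68 ≈ 0.86765)
F*(z + N) = 31*(59/68 - ⅙)/2 = (31/2)*(143/204) = 4433/408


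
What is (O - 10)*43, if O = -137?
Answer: -6321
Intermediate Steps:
(O - 10)*43 = (-137 - 10)*43 = -147*43 = -6321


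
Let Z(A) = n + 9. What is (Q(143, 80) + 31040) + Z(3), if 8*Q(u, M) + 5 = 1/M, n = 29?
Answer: 19889521/640 ≈ 31077.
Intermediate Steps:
Z(A) = 38 (Z(A) = 29 + 9 = 38)
Q(u, M) = -5/8 + 1/(8*M)
(Q(143, 80) + 31040) + Z(3) = ((1/8)*(1 - 5*80)/80 + 31040) + 38 = ((1/8)*(1/80)*(1 - 400) + 31040) + 38 = ((1/8)*(1/80)*(-399) + 31040) + 38 = (-399/640 + 31040) + 38 = 19865201/640 + 38 = 19889521/640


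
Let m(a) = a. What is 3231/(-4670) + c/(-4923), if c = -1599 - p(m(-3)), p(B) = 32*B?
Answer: -987467/2554490 ≈ -0.38656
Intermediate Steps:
c = -1503 (c = -1599 - 32*(-3) = -1599 - 1*(-96) = -1599 + 96 = -1503)
3231/(-4670) + c/(-4923) = 3231/(-4670) - 1503/(-4923) = 3231*(-1/4670) - 1503*(-1/4923) = -3231/4670 + 167/547 = -987467/2554490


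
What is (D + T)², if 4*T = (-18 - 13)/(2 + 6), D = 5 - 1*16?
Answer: 146689/1024 ≈ 143.25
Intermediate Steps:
D = -11 (D = 5 - 16 = -11)
T = -31/32 (T = ((-18 - 13)/(2 + 6))/4 = (-31/8)/4 = (-31*⅛)/4 = (¼)*(-31/8) = -31/32 ≈ -0.96875)
(D + T)² = (-11 - 31/32)² = (-383/32)² = 146689/1024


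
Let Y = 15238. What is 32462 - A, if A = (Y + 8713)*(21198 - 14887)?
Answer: -151122299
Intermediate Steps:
A = 151154761 (A = (15238 + 8713)*(21198 - 14887) = 23951*6311 = 151154761)
32462 - A = 32462 - 1*151154761 = 32462 - 151154761 = -151122299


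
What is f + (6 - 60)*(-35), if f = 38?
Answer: 1928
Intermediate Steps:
f + (6 - 60)*(-35) = 38 + (6 - 60)*(-35) = 38 - 54*(-35) = 38 + 1890 = 1928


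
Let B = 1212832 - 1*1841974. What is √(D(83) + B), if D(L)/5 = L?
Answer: I*√628727 ≈ 792.92*I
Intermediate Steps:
D(L) = 5*L
B = -629142 (B = 1212832 - 1841974 = -629142)
√(D(83) + B) = √(5*83 - 629142) = √(415 - 629142) = √(-628727) = I*√628727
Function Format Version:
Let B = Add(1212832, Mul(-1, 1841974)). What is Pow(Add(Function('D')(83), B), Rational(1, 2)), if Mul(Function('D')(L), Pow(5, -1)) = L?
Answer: Mul(I, Pow(628727, Rational(1, 2))) ≈ Mul(792.92, I)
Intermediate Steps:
Function('D')(L) = Mul(5, L)
B = -629142 (B = Add(1212832, -1841974) = -629142)
Pow(Add(Function('D')(83), B), Rational(1, 2)) = Pow(Add(Mul(5, 83), -629142), Rational(1, 2)) = Pow(Add(415, -629142), Rational(1, 2)) = Pow(-628727, Rational(1, 2)) = Mul(I, Pow(628727, Rational(1, 2)))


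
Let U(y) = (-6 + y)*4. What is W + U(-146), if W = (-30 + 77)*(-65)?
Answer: -3663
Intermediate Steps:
U(y) = -24 + 4*y
W = -3055 (W = 47*(-65) = -3055)
W + U(-146) = -3055 + (-24 + 4*(-146)) = -3055 + (-24 - 584) = -3055 - 608 = -3663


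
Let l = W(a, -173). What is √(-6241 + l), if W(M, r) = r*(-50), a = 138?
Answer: √2409 ≈ 49.082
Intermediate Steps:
W(M, r) = -50*r
l = 8650 (l = -50*(-173) = 8650)
√(-6241 + l) = √(-6241 + 8650) = √2409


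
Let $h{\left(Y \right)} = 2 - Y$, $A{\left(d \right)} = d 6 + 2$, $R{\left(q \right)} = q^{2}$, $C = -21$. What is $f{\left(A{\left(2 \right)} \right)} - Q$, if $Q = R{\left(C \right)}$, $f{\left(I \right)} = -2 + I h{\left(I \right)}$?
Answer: $-611$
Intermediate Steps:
$A{\left(d \right)} = 2 + 6 d$ ($A{\left(d \right)} = 6 d + 2 = 2 + 6 d$)
$f{\left(I \right)} = -2 + I \left(2 - I\right)$
$Q = 441$ ($Q = \left(-21\right)^{2} = 441$)
$f{\left(A{\left(2 \right)} \right)} - Q = \left(-2 - \left(2 + 6 \cdot 2\right) \left(-2 + \left(2 + 6 \cdot 2\right)\right)\right) - 441 = \left(-2 - \left(2 + 12\right) \left(-2 + \left(2 + 12\right)\right)\right) - 441 = \left(-2 - 14 \left(-2 + 14\right)\right) - 441 = \left(-2 - 14 \cdot 12\right) - 441 = \left(-2 - 168\right) - 441 = -170 - 441 = -611$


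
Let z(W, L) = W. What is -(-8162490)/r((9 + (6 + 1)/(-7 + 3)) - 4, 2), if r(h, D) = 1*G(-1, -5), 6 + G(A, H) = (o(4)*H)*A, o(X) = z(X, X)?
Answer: 583035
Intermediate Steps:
o(X) = X
G(A, H) = -6 + 4*A*H (G(A, H) = -6 + (4*H)*A = -6 + 4*A*H)
r(h, D) = 14 (r(h, D) = 1*(-6 + 4*(-1)*(-5)) = 1*(-6 + 20) = 1*14 = 14)
-(-8162490)/r((9 + (6 + 1)/(-7 + 3)) - 4, 2) = -(-8162490)/14 = -4935*(-827/7) = 583035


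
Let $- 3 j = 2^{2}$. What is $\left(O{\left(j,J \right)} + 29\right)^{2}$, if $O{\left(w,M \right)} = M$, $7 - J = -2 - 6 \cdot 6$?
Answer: $5476$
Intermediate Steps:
$j = - \frac{4}{3}$ ($j = - \frac{2^{2}}{3} = \left(- \frac{1}{3}\right) 4 = - \frac{4}{3} \approx -1.3333$)
$J = 45$ ($J = 7 - \left(-2 - 6 \cdot 6\right) = 7 - \left(-2 - 36\right) = 7 - -38 = 7 + 38 = 45$)
$\left(O{\left(j,J \right)} + 29\right)^{2} = \left(45 + 29\right)^{2} = 74^{2} = 5476$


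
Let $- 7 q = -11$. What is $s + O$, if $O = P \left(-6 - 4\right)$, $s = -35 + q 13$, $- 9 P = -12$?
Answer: $- \frac{586}{21} \approx -27.905$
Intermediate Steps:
$P = \frac{4}{3}$ ($P = \left(- \frac{1}{9}\right) \left(-12\right) = \frac{4}{3} \approx 1.3333$)
$q = \frac{11}{7}$ ($q = \left(- \frac{1}{7}\right) \left(-11\right) = \frac{11}{7} \approx 1.5714$)
$s = - \frac{102}{7}$ ($s = -35 + \frac{11}{7} \cdot 13 = -35 + \frac{143}{7} = - \frac{102}{7} \approx -14.571$)
$O = - \frac{40}{3}$ ($O = \frac{4 \left(-6 - 4\right)}{3} = \frac{4}{3} \left(-10\right) = - \frac{40}{3} \approx -13.333$)
$s + O = - \frac{102}{7} - \frac{40}{3} = - \frac{586}{21}$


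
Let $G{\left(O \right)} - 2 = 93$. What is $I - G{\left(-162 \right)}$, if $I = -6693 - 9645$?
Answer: $-16433$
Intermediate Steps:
$G{\left(O \right)} = 95$ ($G{\left(O \right)} = 2 + 93 = 95$)
$I = -16338$ ($I = -6693 - 9645 = -16338$)
$I - G{\left(-162 \right)} = -16338 - 95 = -16433$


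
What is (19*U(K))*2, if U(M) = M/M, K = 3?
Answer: 38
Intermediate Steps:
U(M) = 1
(19*U(K))*2 = (19*1)*2 = 19*2 = 38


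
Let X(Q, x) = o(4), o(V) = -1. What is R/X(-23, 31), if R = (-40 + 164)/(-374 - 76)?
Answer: 62/225 ≈ 0.27556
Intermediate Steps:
X(Q, x) = -1
R = -62/225 (R = 124/(-450) = 124*(-1/450) = -62/225 ≈ -0.27556)
R/X(-23, 31) = -62/225/(-1) = -62/225*(-1) = 62/225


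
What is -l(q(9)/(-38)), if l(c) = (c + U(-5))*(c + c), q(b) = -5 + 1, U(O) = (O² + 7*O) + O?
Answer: 1132/361 ≈ 3.1357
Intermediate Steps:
U(O) = O² + 8*O
q(b) = -4
l(c) = 2*c*(-15 + c) (l(c) = (c - 5*(8 - 5))*(c + c) = (c - 5*3)*(2*c) = (c - 15)*(2*c) = (-15 + c)*(2*c) = 2*c*(-15 + c))
-l(q(9)/(-38)) = -2*(-4/(-38))*(-15 - 4/(-38)) = -2*(-4*(-1/38))*(-15 - 4*(-1/38)) = -2*2*(-15 + 2/19)/19 = -2*2*(-283)/(19*19) = -1*(-1132/361) = 1132/361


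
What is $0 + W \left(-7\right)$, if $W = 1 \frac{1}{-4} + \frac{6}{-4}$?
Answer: $\frac{49}{4} \approx 12.25$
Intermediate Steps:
$W = - \frac{7}{4}$ ($W = 1 \left(- \frac{1}{4}\right) + 6 \left(- \frac{1}{4}\right) = - \frac{1}{4} - \frac{3}{2} = - \frac{7}{4} \approx -1.75$)
$0 + W \left(-7\right) = 0 - - \frac{49}{4} = 0 + \frac{49}{4} = \frac{49}{4}$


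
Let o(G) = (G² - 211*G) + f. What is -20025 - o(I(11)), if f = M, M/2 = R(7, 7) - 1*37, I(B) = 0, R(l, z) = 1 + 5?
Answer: -19963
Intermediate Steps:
R(l, z) = 6
M = -62 (M = 2*(6 - 1*37) = 2*(6 - 37) = 2*(-31) = -62)
f = -62
o(G) = -62 + G² - 211*G (o(G) = (G² - 211*G) - 62 = -62 + G² - 211*G)
-20025 - o(I(11)) = -20025 - (-62 + 0² - 211*0) = -20025 - (-62 + 0 + 0) = -20025 - 1*(-62) = -20025 + 62 = -19963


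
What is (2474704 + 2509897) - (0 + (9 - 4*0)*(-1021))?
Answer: 4993790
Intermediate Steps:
(2474704 + 2509897) - (0 + (9 - 4*0)*(-1021)) = 4984601 - (0 + (9 + 0)*(-1021)) = 4984601 - (0 + 9*(-1021)) = 4984601 - (0 - 9189) = 4984601 - 1*(-9189) = 4984601 + 9189 = 4993790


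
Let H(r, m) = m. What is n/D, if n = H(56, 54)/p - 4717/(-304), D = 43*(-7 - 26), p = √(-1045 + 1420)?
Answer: -4717/431376 - 6*√15/11825 ≈ -0.012900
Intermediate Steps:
p = 5*√15 (p = √375 = 5*√15 ≈ 19.365)
D = -1419 (D = 43*(-33) = -1419)
n = 4717/304 + 18*√15/25 (n = 54/((5*√15)) - 4717/(-304) = 54*(√15/75) - 4717*(-1/304) = 18*√15/25 + 4717/304 = 4717/304 + 18*√15/25 ≈ 18.305)
n/D = (4717/304 + 18*√15/25)/(-1419) = (4717/304 + 18*√15/25)*(-1/1419) = -4717/431376 - 6*√15/11825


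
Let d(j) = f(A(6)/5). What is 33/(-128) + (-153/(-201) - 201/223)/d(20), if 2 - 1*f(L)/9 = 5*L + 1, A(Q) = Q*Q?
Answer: -51681221/200807040 ≈ -0.25737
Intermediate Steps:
A(Q) = Q²
f(L) = 9 - 45*L (f(L) = 18 - 9*(5*L + 1) = 18 - 9*(1 + 5*L) = 18 + (-9 - 45*L) = 9 - 45*L)
d(j) = -315 (d(j) = 9 - 45*6²/5 = 9 - 1620/5 = 9 - 45*36/5 = 9 - 324 = -315)
33/(-128) + (-153/(-201) - 201/223)/d(20) = 33/(-128) + (-153/(-201) - 201/223)/(-315) = 33*(-1/128) + (-153*(-1/201) - 201*1/223)*(-1/315) = -33/128 + (51/67 - 201/223)*(-1/315) = -33/128 - 2094/14941*(-1/315) = -33/128 + 698/1568805 = -51681221/200807040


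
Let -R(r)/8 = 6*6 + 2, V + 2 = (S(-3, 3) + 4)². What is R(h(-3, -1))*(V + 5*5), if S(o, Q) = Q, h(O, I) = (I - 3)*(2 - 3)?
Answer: -21888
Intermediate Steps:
h(O, I) = 3 - I (h(O, I) = (-3 + I)*(-1) = 3 - I)
V = 47 (V = -2 + (3 + 4)² = -2 + 7² = -2 + 49 = 47)
R(r) = -304 (R(r) = -8*(6*6 + 2) = -8*(36 + 2) = -8*38 = -304)
R(h(-3, -1))*(V + 5*5) = -304*(47 + 5*5) = -304*(47 + 25) = -304*72 = -21888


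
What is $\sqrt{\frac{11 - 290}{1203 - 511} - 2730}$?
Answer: $\frac{i \sqrt{326872947}}{346} \approx 52.253 i$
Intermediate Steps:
$\sqrt{\frac{11 - 290}{1203 - 511} - 2730} = \sqrt{- \frac{279}{692} - 2730} = \sqrt{- \frac{1889439}{692}} = \frac{i \sqrt{326872947}}{346}$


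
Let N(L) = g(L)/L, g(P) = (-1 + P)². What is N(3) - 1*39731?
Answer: -119189/3 ≈ -39730.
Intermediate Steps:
N(L) = (-1 + L)²/L
N(3) - 1*39731 = (-1 + 3)²/3 - 1*39731 = (⅓)*2² - 39731 = (⅓)*4 - 39731 = 4/3 - 39731 = -119189/3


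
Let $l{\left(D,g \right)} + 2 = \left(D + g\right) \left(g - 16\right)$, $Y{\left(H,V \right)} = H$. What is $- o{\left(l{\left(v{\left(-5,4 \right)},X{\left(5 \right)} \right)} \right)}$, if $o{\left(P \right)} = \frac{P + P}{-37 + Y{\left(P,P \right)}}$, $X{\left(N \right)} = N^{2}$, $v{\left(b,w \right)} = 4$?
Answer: $- \frac{7}{3} \approx -2.3333$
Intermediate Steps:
$l{\left(D,g \right)} = -2 + \left(-16 + g\right) \left(D + g\right)$ ($l{\left(D,g \right)} = -2 + \left(D + g\right) \left(g - 16\right) = -2 + \left(D + g\right) \left(-16 + g\right) = -2 + \left(-16 + g\right) \left(D + g\right)$)
$o{\left(P \right)} = \frac{2 P}{-37 + P}$ ($o{\left(P \right)} = \frac{P + P}{-37 + P} = \frac{2 P}{-37 + P}$)
$- o{\left(l{\left(v{\left(-5,4 \right)},X{\left(5 \right)} \right)} \right)} = - \frac{2 \left(-2 + \left(5^{2}\right)^{2} - 64 - 16 \cdot 5^{2} + 4 \cdot 5^{2}\right)}{-37 - \left(66 - 625 + 300\right)} = - \frac{2 \left(-2 + 25^{2} - 64 - 400 + 4 \cdot 25\right)}{-37 - \left(366 - 625\right)} = - \frac{2 \left(-2 + 625 - 64 - 400 + 100\right)}{-37 - -259} = - \frac{2 \cdot 259}{-37 + 259} = - \frac{2 \cdot 259}{222} = \left(-1\right) \frac{7}{3} = - \frac{7}{3}$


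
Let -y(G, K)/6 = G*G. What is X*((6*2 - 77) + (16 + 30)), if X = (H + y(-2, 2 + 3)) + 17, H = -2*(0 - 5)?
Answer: -57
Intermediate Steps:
y(G, K) = -6*G**2 (y(G, K) = -6*G*G = -6*G**2)
H = 10 (H = -2*(-5) = 10)
X = 3 (X = (10 - 6*(-2)**2) + 17 = (10 - 6*4) + 17 = (10 - 24) + 17 = -14 + 17 = 3)
X*((6*2 - 77) + (16 + 30)) = 3*((6*2 - 77) + (16 + 30)) = 3*((12 - 77) + 46) = 3*(-65 + 46) = 3*(-19) = -57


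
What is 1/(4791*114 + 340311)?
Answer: 1/886485 ≈ 1.1280e-6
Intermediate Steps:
1/(4791*114 + 340311) = 1/(546174 + 340311) = 1/886485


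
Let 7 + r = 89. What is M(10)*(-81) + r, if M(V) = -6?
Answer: 568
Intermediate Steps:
r = 82 (r = -7 + 89 = 82)
M(10)*(-81) + r = -6*(-81) + 82 = 486 + 82 = 568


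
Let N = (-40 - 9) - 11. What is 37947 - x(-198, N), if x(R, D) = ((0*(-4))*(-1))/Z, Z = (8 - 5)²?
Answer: 37947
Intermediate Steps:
N = -60 (N = -49 - 11 = -60)
Z = 9 (Z = 3² = 9)
x(R, D) = 0 (x(R, D) = ((0*(-4))*(-1))/9 = (0*(-1))*(⅑) = 0*(⅑) = 0)
37947 - x(-198, N) = 37947 - 1*0 = 37947 + 0 = 37947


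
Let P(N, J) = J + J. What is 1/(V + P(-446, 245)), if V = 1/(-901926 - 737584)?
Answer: 1639510/803359899 ≈ 0.0020408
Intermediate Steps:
P(N, J) = 2*J
V = -1/1639510 (V = 1/(-1639510) = -1/1639510 ≈ -6.0994e-7)
1/(V + P(-446, 245)) = 1/(-1/1639510 + 2*245) = 1/(-1/1639510 + 490) = 1/(803359899/1639510) = 1639510/803359899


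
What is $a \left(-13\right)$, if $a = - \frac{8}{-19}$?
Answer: $- \frac{104}{19} \approx -5.4737$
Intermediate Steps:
$a = \frac{8}{19}$ ($a = \left(-8\right) \left(- \frac{1}{19}\right) = \frac{8}{19} \approx 0.42105$)
$a \left(-13\right) = \frac{8}{19} \left(-13\right) = - \frac{104}{19}$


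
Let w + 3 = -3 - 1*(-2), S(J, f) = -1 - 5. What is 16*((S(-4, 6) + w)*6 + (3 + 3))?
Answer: -864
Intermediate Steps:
S(J, f) = -6
w = -4 (w = -3 + (-3 - 1*(-2)) = -3 + (-3 + 2) = -3 - 1 = -4)
16*((S(-4, 6) + w)*6 + (3 + 3)) = 16*((-6 - 4)*6 + (3 + 3)) = 16*(-10*6 + 6) = 16*(-60 + 6) = 16*(-54) = -864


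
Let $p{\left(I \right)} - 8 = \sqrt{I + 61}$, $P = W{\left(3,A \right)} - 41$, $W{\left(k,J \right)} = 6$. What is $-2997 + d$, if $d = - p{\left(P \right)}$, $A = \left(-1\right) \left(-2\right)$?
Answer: $-3005 - \sqrt{26} \approx -3010.1$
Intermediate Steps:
$A = 2$
$P = -35$ ($P = 6 - 41 = -35$)
$p{\left(I \right)} = 8 + \sqrt{61 + I}$ ($p{\left(I \right)} = 8 + \sqrt{I + 61} = 8 + \sqrt{61 + I}$)
$d = -8 - \sqrt{26}$ ($d = - (8 + \sqrt{61 - 35}) = - (8 + \sqrt{26}) = -8 - \sqrt{26} \approx -13.099$)
$-2997 + d = -2997 - \left(8 + \sqrt{26}\right) = -3005 - \sqrt{26}$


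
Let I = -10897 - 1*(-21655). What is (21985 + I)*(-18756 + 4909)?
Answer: -453392321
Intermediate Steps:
I = 10758 (I = -10897 + 21655 = 10758)
(21985 + I)*(-18756 + 4909) = (21985 + 10758)*(-18756 + 4909) = 32743*(-13847) = -453392321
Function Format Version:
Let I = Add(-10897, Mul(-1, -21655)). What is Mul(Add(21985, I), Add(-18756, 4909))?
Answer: -453392321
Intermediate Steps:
I = 10758 (I = Add(-10897, 21655) = 10758)
Mul(Add(21985, I), Add(-18756, 4909)) = Mul(Add(21985, 10758), Add(-18756, 4909)) = Mul(32743, -13847) = -453392321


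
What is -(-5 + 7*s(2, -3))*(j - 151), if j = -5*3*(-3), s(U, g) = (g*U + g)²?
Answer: 59572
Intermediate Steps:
s(U, g) = (g + U*g)² (s(U, g) = (U*g + g)² = (g + U*g)²)
j = 45 (j = -15*(-3) = 45)
-(-5 + 7*s(2, -3))*(j - 151) = -(-5 + 7*((-3)²*(1 + 2)²))*(45 - 151) = -(-5 + 7*(9*3²))*(-106) = -(-5 + 7*(9*9))*(-106) = -(-5 + 7*81)*(-106) = -(-5 + 567)*(-106) = -562*(-106) = -1*(-59572) = 59572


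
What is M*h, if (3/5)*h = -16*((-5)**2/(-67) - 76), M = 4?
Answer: 1637440/201 ≈ 8146.5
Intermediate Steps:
h = 409360/201 (h = 5*(-16*((-5)**2/(-67) - 76))/3 = 5*(-16*(25*(-1/67) - 76))/3 = 5*(-16*(-25/67 - 76))/3 = 5*(-16*(-5117/67))/3 = (5/3)*(81872/67) = 409360/201 ≈ 2036.6)
M*h = 4*(409360/201) = 1637440/201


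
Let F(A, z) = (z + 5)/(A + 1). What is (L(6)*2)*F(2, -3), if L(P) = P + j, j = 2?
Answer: 32/3 ≈ 10.667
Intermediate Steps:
F(A, z) = (5 + z)/(1 + A)
L(P) = 2 + P (L(P) = P + 2 = 2 + P)
(L(6)*2)*F(2, -3) = ((2 + 6)*2)*((5 - 3)/(1 + 2)) = (8*2)*(2/3) = 16*((1/3)*2) = 16*(2/3) = 32/3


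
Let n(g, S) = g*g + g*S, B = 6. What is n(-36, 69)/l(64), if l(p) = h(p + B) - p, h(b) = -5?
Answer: 396/23 ≈ 17.217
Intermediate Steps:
l(p) = -5 - p
n(g, S) = g² + S*g
n(-36, 69)/l(64) = (-36*(69 - 36))/(-5 - 1*64) = (-36*33)/(-5 - 64) = -1188/(-69) = -1188*(-1/69) = 396/23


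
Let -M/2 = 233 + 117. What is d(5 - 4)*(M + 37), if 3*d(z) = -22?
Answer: 4862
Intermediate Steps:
M = -700 (M = -2*(233 + 117) = -2*350 = -700)
d(z) = -22/3 (d(z) = (⅓)*(-22) = -22/3)
d(5 - 4)*(M + 37) = -22*(-700 + 37)/3 = -22/3*(-663) = 4862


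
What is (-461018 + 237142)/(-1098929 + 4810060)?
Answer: -223876/3711131 ≈ -0.060326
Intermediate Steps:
(-461018 + 237142)/(-1098929 + 4810060) = -223876/3711131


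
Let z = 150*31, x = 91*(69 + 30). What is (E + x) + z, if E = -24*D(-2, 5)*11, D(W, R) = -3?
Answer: 14451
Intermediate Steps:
x = 9009 (x = 91*99 = 9009)
E = 792 (E = -24*(-3)*11 = 72*11 = 792)
z = 4650
(E + x) + z = (792 + 9009) + 4650 = 9801 + 4650 = 14451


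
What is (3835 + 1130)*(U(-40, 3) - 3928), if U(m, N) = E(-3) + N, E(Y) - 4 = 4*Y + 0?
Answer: -19527345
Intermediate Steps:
E(Y) = 4 + 4*Y (E(Y) = 4 + (4*Y + 0) = 4 + 4*Y)
U(m, N) = -8 + N (U(m, N) = (4 + 4*(-3)) + N = (4 - 12) + N = -8 + N)
(3835 + 1130)*(U(-40, 3) - 3928) = (3835 + 1130)*((-8 + 3) - 3928) = 4965*(-5 - 3928) = 4965*(-3933) = -19527345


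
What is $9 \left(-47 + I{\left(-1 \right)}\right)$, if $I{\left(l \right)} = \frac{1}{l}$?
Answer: $-432$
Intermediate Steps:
$9 \left(-47 + I{\left(-1 \right)}\right) = 9 \left(-47 + \frac{1}{-1}\right) = 9 \left(-47 - 1\right) = 9 \left(-48\right) = -432$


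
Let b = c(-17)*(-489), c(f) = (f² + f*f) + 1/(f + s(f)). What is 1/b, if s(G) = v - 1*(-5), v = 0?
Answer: -4/1130405 ≈ -3.5386e-6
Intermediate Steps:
s(G) = 5 (s(G) = 0 - 1*(-5) = 0 + 5 = 5)
c(f) = 1/(5 + f) + 2*f² (c(f) = (f² + f*f) + 1/(f + 5) = (f² + f²) + 1/(5 + f) = 2*f² + 1/(5 + f) = 1/(5 + f) + 2*f²)
b = -1130405/4 (b = ((1 + 2*(-17)³ + 10*(-17)²)/(5 - 17))*(-489) = ((1 + 2*(-4913) + 10*289)/(-12))*(-489) = -(1 - 9826 + 2890)/12*(-489) = -1/12*(-6935)*(-489) = (6935/12)*(-489) = -1130405/4 ≈ -2.8260e+5)
1/b = 1/(-1130405/4) = -4/1130405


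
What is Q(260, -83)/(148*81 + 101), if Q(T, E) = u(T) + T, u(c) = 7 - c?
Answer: 1/1727 ≈ 0.00057904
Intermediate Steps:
Q(T, E) = 7 (Q(T, E) = (7 - T) + T = 7)
Q(260, -83)/(148*81 + 101) = 7/(148*81 + 101) = 7/(11988 + 101) = 7/12089 = 7*(1/12089) = 1/1727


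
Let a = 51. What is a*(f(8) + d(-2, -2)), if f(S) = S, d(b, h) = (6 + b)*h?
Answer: 0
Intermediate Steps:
d(b, h) = h*(6 + b)
a*(f(8) + d(-2, -2)) = 51*(8 - 2*(6 - 2)) = 51*(8 - 2*4) = 51*(8 - 8) = 51*0 = 0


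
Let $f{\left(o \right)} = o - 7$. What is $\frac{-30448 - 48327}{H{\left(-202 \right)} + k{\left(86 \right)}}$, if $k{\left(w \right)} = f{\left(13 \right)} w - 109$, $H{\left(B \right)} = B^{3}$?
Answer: $\frac{78775}{8242001} \approx 0.0095578$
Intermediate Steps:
$f{\left(o \right)} = -7 + o$ ($f{\left(o \right)} = o - 7 = -7 + o$)
$k{\left(w \right)} = -109 + 6 w$ ($k{\left(w \right)} = \left(-7 + 13\right) w - 109 = 6 w - 109 = -109 + 6 w$)
$\frac{-30448 - 48327}{H{\left(-202 \right)} + k{\left(86 \right)}} = \frac{-30448 - 48327}{\left(-202\right)^{3} + \left(-109 + 6 \cdot 86\right)} = - \frac{78775}{-8242408 + \left(-109 + 516\right)} = - \frac{78775}{-8242408 + 407} = - \frac{78775}{-8242001} = \left(-78775\right) \left(- \frac{1}{8242001}\right) = \frac{78775}{8242001}$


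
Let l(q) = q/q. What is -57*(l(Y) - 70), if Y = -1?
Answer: 3933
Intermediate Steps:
l(q) = 1
-57*(l(Y) - 70) = -57*(1 - 70) = -57*(-69) = 3933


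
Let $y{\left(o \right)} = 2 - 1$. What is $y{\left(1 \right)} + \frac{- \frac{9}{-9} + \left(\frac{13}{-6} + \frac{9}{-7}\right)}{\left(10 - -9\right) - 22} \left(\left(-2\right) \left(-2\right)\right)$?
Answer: $\frac{269}{63} \approx 4.2698$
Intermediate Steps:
$y{\left(o \right)} = 1$
$y{\left(1 \right)} + \frac{- \frac{9}{-9} + \left(\frac{13}{-6} + \frac{9}{-7}\right)}{\left(10 - -9\right) - 22} \left(\left(-2\right) \left(-2\right)\right) = 1 + \frac{- \frac{9}{-9} + \left(\frac{13}{-6} + \frac{9}{-7}\right)}{\left(10 - -9\right) - 22} \left(\left(-2\right) \left(-2\right)\right) = 1 + \frac{\left(-9\right) \left(- \frac{1}{9}\right) + \left(13 \left(- \frac{1}{6}\right) + 9 \left(- \frac{1}{7}\right)\right)}{\left(10 + 9\right) - 22} \cdot 4 = 1 + \frac{1 - \frac{145}{42}}{19 - 22} \cdot 4 = 1 + \frac{1 - \frac{145}{42}}{-3} \cdot 4 = 1 + \left(- \frac{103}{42}\right) \left(- \frac{1}{3}\right) 4 = 1 + \frac{103}{126} \cdot 4 = 1 + \frac{206}{63} = \frac{269}{63}$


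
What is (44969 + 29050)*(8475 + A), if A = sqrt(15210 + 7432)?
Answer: 627311025 + 74019*sqrt(22642) ≈ 6.3845e+8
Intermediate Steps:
A = sqrt(22642) ≈ 150.47
(44969 + 29050)*(8475 + A) = (44969 + 29050)*(8475 + sqrt(22642)) = 74019*(8475 + sqrt(22642)) = 627311025 + 74019*sqrt(22642)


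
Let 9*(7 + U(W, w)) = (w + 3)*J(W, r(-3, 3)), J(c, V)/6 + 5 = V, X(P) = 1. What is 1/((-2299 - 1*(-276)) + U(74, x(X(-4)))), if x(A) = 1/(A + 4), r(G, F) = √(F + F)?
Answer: -229575/468482978 - 120*√6/234241489 ≈ -0.00049129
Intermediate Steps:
r(G, F) = √2*√F (r(G, F) = √(2*F) = √2*√F)
x(A) = 1/(4 + A)
J(c, V) = -30 + 6*V
U(W, w) = -7 + (-30 + 6*√6)*(3 + w)/9 (U(W, w) = -7 + ((w + 3)*(-30 + 6*(√2*√3)))/9 = -7 + ((3 + w)*(-30 + 6*√6))/9 = -7 + ((-30 + 6*√6)*(3 + w))/9 = -7 + (-30 + 6*√6)*(3 + w)/9)
1/((-2299 - 1*(-276)) + U(74, x(X(-4)))) = 1/((-2299 - 1*(-276)) + (-17 + 2*√6 - 2*(5 - √6)/(3*(4 + 1)))) = 1/((-2299 + 276) + (-17 + 2*√6 - ⅔*(5 - √6)/5)) = 1/(-2023 + (-17 + 2*√6 - ⅔*⅕*(5 - √6))) = 1/(-2023 + (-17 + 2*√6 + (-⅔ + 2*√6/15))) = 1/(-2023 + (-53/3 + 32*√6/15)) = 1/(-6122/3 + 32*√6/15)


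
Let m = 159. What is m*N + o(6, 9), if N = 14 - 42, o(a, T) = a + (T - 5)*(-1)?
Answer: -4450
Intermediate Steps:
o(a, T) = 5 + a - T (o(a, T) = a + (-5 + T)*(-1) = a + (5 - T) = 5 + a - T)
N = -28
m*N + o(6, 9) = 159*(-28) + (5 + 6 - 1*9) = -4452 + (5 + 6 - 9) = -4452 + 2 = -4450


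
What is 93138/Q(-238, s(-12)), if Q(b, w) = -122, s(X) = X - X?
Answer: -46569/61 ≈ -763.43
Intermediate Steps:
s(X) = 0
93138/Q(-238, s(-12)) = 93138/(-122) = 93138*(-1/122) = -46569/61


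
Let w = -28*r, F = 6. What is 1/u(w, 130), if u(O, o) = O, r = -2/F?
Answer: 3/28 ≈ 0.10714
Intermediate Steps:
r = -⅓ (r = -2/6 = -2*⅙ = -⅓ ≈ -0.33333)
w = 28/3 (w = -28*(-⅓) = 28/3 ≈ 9.3333)
1/u(w, 130) = 1/(28/3) = 3/28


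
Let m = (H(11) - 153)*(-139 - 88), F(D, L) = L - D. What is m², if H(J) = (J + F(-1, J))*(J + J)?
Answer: 6420977161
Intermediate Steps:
H(J) = 2*J*(1 + 2*J) (H(J) = (J + (J - 1*(-1)))*(J + J) = (J + (J + 1))*(2*J) = (J + (1 + J))*(2*J) = (1 + 2*J)*(2*J) = 2*J*(1 + 2*J))
m = -80131 (m = (2*11*(1 + 2*11) - 153)*(-139 - 88) = (2*11*(1 + 22) - 153)*(-227) = (2*11*23 - 153)*(-227) = (506 - 153)*(-227) = 353*(-227) = -80131)
m² = (-80131)² = 6420977161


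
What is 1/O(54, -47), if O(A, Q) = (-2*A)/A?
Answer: -1/2 ≈ -0.50000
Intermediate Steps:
O(A, Q) = -2
1/O(54, -47) = 1/(-2) = -1/2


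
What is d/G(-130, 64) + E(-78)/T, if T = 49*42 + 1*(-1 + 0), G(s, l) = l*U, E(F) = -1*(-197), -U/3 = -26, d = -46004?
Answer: -23411701/2567136 ≈ -9.1198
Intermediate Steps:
U = 78 (U = -3*(-26) = 78)
E(F) = 197
G(s, l) = 78*l (G(s, l) = l*78 = 78*l)
T = 2057 (T = 2058 + 1*(-1) = 2058 - 1 = 2057)
d/G(-130, 64) + E(-78)/T = -46004/(78*64) + 197/2057 = -46004/4992 + 197*(1/2057) = -46004*1/4992 + 197/2057 = -11501/1248 + 197/2057 = -23411701/2567136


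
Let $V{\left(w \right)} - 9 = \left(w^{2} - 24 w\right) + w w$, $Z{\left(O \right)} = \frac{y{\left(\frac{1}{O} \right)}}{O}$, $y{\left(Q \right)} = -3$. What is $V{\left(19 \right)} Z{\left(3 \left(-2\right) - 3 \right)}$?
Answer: $\frac{275}{3} \approx 91.667$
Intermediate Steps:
$Z{\left(O \right)} = - \frac{3}{O}$
$V{\left(w \right)} = 9 - 24 w + 2 w^{2}$ ($V{\left(w \right)} = 9 + \left(\left(w^{2} - 24 w\right) + w w\right) = 9 + \left(\left(w^{2} - 24 w\right) + w^{2}\right) = 9 + \left(- 24 w + 2 w^{2}\right) = 9 - 24 w + 2 w^{2}$)
$V{\left(19 \right)} Z{\left(3 \left(-2\right) - 3 \right)} = \left(9 - 456 + 2 \cdot 19^{2}\right) \left(- \frac{3}{3 \left(-2\right) - 3}\right) = \left(9 - 456 + 2 \cdot 361\right) \left(- \frac{3}{-6 - 3}\right) = \left(9 - 456 + 722\right) \left(- \frac{3}{-9}\right) = 275 \left(\left(-3\right) \left(- \frac{1}{9}\right)\right) = 275 \cdot \frac{1}{3} = \frac{275}{3}$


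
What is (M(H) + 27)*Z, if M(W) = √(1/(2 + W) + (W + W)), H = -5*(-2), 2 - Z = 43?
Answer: -1107 - 41*√723/6 ≈ -1290.7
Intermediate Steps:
Z = -41 (Z = 2 - 1*43 = 2 - 43 = -41)
H = 10
M(W) = √(1/(2 + W) + 2*W)
(M(H) + 27)*Z = (√((1 + 2*10*(2 + 10))/(2 + 10)) + 27)*(-41) = (√((1 + 2*10*12)/12) + 27)*(-41) = (√((1 + 240)/12) + 27)*(-41) = (√((1/12)*241) + 27)*(-41) = (√(241/12) + 27)*(-41) = (√723/6 + 27)*(-41) = (27 + √723/6)*(-41) = -1107 - 41*√723/6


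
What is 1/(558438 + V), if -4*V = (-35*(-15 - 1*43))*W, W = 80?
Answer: 1/517838 ≈ 1.9311e-6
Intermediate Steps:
V = -40600 (V = -(-35*(-15 - 1*43))*80/4 = -(-35*(-15 - 43))*80/4 = -(-35*(-58))*80/4 = -1015*80/2 = -¼*162400 = -40600)
1/(558438 + V) = 1/(558438 - 40600) = 1/517838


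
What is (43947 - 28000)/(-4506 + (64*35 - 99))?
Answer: -15947/2365 ≈ -6.7429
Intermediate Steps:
(43947 - 28000)/(-4506 + (64*35 - 99)) = 15947/(-4506 + (2240 - 99)) = 15947/(-4506 + 2141) = 15947/(-2365) = 15947*(-1/2365) = -15947/2365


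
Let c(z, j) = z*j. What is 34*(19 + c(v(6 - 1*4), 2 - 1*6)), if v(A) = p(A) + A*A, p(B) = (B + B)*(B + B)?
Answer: -2074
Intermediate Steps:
p(B) = 4*B² (p(B) = (2*B)*(2*B) = 4*B²)
v(A) = 5*A² (v(A) = 4*A² + A*A = 4*A² + A² = 5*A²)
c(z, j) = j*z
34*(19 + c(v(6 - 1*4), 2 - 1*6)) = 34*(19 + (2 - 1*6)*(5*(6 - 1*4)²)) = 34*(19 + (2 - 6)*(5*(6 - 4)²)) = 34*(19 - 20*2²) = 34*(19 - 20*4) = 34*(19 - 4*20) = 34*(19 - 80) = 34*(-61) = -2074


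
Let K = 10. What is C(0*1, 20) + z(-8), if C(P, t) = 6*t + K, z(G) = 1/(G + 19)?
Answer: 1431/11 ≈ 130.09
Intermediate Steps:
z(G) = 1/(19 + G)
C(P, t) = 10 + 6*t (C(P, t) = 6*t + 10 = 10 + 6*t)
C(0*1, 20) + z(-8) = (10 + 6*20) + 1/(19 - 8) = (10 + 120) + 1/11 = 130 + 1/11 = 1431/11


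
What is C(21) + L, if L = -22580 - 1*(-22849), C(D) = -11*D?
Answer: 38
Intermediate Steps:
L = 269 (L = -22580 + 22849 = 269)
C(21) + L = -11*21 + 269 = -231 + 269 = 38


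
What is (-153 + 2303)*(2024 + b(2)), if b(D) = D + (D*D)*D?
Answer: 4373100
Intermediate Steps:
b(D) = D + D³ (b(D) = D + D²*D = D + D³)
(-153 + 2303)*(2024 + b(2)) = (-153 + 2303)*(2024 + (2 + 2³)) = 2150*(2024 + (2 + 8)) = 2150*(2024 + 10) = 2150*2034 = 4373100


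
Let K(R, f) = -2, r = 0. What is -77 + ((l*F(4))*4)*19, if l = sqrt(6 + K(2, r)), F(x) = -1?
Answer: -229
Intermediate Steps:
l = 2 (l = sqrt(6 - 2) = sqrt(4) = 2)
-77 + ((l*F(4))*4)*19 = -77 + ((2*(-1))*4)*19 = -77 - 2*4*19 = -77 - 8*19 = -77 - 152 = -229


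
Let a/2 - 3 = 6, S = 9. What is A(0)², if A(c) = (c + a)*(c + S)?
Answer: 26244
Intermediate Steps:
a = 18 (a = 6 + 2*6 = 6 + 12 = 18)
A(c) = (9 + c)*(18 + c) (A(c) = (c + 18)*(c + 9) = (18 + c)*(9 + c) = (9 + c)*(18 + c))
A(0)² = (162 + 0² + 27*0)² = (162 + 0 + 0)² = 162² = 26244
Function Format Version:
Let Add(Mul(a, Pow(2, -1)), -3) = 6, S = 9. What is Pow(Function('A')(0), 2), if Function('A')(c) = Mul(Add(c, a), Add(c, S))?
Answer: 26244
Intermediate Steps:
a = 18 (a = Add(6, Mul(2, 6)) = Add(6, 12) = 18)
Function('A')(c) = Mul(Add(9, c), Add(18, c)) (Function('A')(c) = Mul(Add(c, 18), Add(c, 9)) = Mul(Add(18, c), Add(9, c)) = Mul(Add(9, c), Add(18, c)))
Pow(Function('A')(0), 2) = Pow(Add(162, Pow(0, 2), Mul(27, 0)), 2) = Pow(Add(162, 0, 0), 2) = Pow(162, 2) = 26244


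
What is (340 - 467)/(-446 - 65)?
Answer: 127/511 ≈ 0.24853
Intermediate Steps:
(340 - 467)/(-446 - 65) = -127/(-511) = -127*(-1/511) = 127/511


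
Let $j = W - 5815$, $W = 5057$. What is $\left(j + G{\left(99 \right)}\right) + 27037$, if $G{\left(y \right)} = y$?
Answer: $26378$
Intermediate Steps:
$j = -758$ ($j = 5057 - 5815 = -758$)
$\left(j + G{\left(99 \right)}\right) + 27037 = \left(-758 + 99\right) + 27037 = -659 + 27037 = 26378$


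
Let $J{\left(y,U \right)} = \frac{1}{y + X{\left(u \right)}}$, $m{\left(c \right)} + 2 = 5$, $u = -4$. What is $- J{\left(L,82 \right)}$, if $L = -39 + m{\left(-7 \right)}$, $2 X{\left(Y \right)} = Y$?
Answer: $\frac{1}{38} \approx 0.026316$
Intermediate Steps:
$X{\left(Y \right)} = \frac{Y}{2}$
$m{\left(c \right)} = 3$ ($m{\left(c \right)} = -2 + 5 = 3$)
$L = -36$ ($L = -39 + 3 = -36$)
$J{\left(y,U \right)} = \frac{1}{-2 + y}$ ($J{\left(y,U \right)} = \frac{1}{y + \frac{1}{2} \left(-4\right)} = \frac{1}{y - 2} = \frac{1}{-2 + y}$)
$- J{\left(L,82 \right)} = - \frac{1}{-2 - 36} = - \frac{1}{-38} = \left(-1\right) \left(- \frac{1}{38}\right) = \frac{1}{38}$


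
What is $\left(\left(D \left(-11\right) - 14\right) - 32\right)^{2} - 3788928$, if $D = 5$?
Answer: $-3778727$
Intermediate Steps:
$\left(\left(D \left(-11\right) - 14\right) - 32\right)^{2} - 3788928 = \left(\left(5 \left(-11\right) - 14\right) - 32\right)^{2} - 3788928 = \left(\left(-55 - 14\right) - 32\right)^{2} - 3788928 = \left(-69 - 32\right)^{2} - 3788928 = \left(-101\right)^{2} - 3788928 = 10201 - 3788928 = -3778727$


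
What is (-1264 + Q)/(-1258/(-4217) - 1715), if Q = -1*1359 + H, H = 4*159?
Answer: 8379179/7230897 ≈ 1.1588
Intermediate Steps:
H = 636
Q = -723 (Q = -1*1359 + 636 = -1359 + 636 = -723)
(-1264 + Q)/(-1258/(-4217) - 1715) = (-1264 - 723)/(-1258/(-4217) - 1715) = -1987/(-1258*(-1/4217) - 1715) = -1987/(1258/4217 - 1715) = -1987/(-7230897/4217) = -1987*(-4217/7230897) = 8379179/7230897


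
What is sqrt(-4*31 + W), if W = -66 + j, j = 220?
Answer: sqrt(30) ≈ 5.4772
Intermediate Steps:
W = 154 (W = -66 + 220 = 154)
sqrt(-4*31 + W) = sqrt(-4*31 + 154) = sqrt(-124 + 154) = sqrt(30)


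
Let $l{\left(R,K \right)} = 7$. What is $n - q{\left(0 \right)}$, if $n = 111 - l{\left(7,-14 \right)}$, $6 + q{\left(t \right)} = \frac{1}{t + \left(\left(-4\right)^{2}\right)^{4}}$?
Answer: $\frac{7208959}{65536} \approx 110.0$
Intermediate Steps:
$q{\left(t \right)} = -6 + \frac{1}{65536 + t}$ ($q{\left(t \right)} = -6 + \frac{1}{t + \left(\left(-4\right)^{2}\right)^{4}} = -6 + \frac{1}{t + 16^{4}} = -6 + \frac{1}{t + 65536} = -6 + \frac{1}{65536 + t}$)
$n = 104$ ($n = 111 - 7 = 104$)
$n - q{\left(0 \right)} = 104 - \frac{-393215 - 0}{65536 + 0} = 104 - \frac{-393215 + 0}{65536} = 104 - \frac{1}{65536} \left(-393215\right) = 104 - - \frac{393215}{65536} = 104 + \frac{393215}{65536} = \frac{7208959}{65536}$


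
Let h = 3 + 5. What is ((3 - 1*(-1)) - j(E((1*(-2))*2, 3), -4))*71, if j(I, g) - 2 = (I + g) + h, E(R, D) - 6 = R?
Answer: -284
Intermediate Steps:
h = 8
E(R, D) = 6 + R
j(I, g) = 10 + I + g (j(I, g) = 2 + ((I + g) + 8) = 2 + (8 + I + g) = 10 + I + g)
((3 - 1*(-1)) - j(E((1*(-2))*2, 3), -4))*71 = ((3 - 1*(-1)) - (10 + (6 + (1*(-2))*2) - 4))*71 = ((3 + 1) - (10 + (6 - 2*2) - 4))*71 = (4 - (10 + (6 - 4) - 4))*71 = (4 - (10 + 2 - 4))*71 = (4 - 1*8)*71 = (4 - 8)*71 = -4*71 = -284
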